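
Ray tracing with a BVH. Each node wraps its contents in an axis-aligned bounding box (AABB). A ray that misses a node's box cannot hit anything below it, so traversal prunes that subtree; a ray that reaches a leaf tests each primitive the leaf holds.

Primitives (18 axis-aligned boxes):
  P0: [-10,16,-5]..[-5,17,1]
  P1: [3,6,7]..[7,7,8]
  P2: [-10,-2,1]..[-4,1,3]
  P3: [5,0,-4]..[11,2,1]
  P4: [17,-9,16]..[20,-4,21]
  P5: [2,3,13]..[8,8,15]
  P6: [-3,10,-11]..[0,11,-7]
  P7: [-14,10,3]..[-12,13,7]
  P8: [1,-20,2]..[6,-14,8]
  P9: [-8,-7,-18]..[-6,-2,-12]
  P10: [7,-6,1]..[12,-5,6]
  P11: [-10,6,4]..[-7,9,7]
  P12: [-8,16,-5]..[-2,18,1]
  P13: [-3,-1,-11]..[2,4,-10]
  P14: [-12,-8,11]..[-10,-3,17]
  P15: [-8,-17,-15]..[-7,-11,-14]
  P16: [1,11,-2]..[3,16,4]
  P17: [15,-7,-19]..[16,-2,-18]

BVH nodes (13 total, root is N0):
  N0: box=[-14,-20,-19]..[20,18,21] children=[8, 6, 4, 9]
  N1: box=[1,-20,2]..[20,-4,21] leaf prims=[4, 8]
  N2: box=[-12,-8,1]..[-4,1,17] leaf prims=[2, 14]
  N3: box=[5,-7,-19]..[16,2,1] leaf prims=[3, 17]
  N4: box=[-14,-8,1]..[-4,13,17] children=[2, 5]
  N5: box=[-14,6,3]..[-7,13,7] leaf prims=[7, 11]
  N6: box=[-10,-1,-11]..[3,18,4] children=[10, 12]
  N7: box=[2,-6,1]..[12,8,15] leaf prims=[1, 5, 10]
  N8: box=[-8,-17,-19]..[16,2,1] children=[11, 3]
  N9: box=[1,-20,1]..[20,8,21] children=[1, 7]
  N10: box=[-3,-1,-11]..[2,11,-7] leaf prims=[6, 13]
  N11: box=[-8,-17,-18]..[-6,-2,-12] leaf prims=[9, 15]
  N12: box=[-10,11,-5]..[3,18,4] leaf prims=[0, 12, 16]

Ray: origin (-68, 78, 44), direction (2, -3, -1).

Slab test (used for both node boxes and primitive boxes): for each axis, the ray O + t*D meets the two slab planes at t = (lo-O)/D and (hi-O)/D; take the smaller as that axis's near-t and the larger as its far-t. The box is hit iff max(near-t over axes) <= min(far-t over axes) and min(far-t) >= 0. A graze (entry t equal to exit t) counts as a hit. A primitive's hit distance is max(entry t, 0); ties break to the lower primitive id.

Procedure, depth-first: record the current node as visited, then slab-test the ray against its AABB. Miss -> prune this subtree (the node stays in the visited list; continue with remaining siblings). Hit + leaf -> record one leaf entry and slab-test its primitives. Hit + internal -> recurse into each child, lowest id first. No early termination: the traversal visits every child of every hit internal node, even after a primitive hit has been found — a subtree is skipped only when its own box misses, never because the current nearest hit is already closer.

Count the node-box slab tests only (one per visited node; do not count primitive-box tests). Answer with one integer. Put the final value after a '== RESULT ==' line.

Traverse from the root:
N0 x:[27,44] y:[20,98/3] z:[23,63] -> hit [27,98/3], descend [4, 6, 8, 9]
  N4 x:[27,32] y:[65/3,86/3] z:[27,43] -> hit [27,86/3], descend [2, 5]
    N2 x:[28,32] y:[77/3,86/3] z:[27,43] -> hit [28,86/3] leaf, test {P2(miss), P14@t=28}
    N5 x:[27,61/2] y:[65/3,24] z:[37,41] -> miss, prune
  N6 x:[29,71/2] y:[20,79/3] z:[40,55] -> miss, prune
  N8 x:[30,42] y:[76/3,95/3] z:[43,63] -> miss, prune
  N9 x:[69/2,44] y:[70/3,98/3] z:[23,43] -> miss, prune

7 AABB tests over nodes [0, 4, 2, 5, 6, 8, 9]; 1 leaf entered; closest P14.

== RESULT ==
7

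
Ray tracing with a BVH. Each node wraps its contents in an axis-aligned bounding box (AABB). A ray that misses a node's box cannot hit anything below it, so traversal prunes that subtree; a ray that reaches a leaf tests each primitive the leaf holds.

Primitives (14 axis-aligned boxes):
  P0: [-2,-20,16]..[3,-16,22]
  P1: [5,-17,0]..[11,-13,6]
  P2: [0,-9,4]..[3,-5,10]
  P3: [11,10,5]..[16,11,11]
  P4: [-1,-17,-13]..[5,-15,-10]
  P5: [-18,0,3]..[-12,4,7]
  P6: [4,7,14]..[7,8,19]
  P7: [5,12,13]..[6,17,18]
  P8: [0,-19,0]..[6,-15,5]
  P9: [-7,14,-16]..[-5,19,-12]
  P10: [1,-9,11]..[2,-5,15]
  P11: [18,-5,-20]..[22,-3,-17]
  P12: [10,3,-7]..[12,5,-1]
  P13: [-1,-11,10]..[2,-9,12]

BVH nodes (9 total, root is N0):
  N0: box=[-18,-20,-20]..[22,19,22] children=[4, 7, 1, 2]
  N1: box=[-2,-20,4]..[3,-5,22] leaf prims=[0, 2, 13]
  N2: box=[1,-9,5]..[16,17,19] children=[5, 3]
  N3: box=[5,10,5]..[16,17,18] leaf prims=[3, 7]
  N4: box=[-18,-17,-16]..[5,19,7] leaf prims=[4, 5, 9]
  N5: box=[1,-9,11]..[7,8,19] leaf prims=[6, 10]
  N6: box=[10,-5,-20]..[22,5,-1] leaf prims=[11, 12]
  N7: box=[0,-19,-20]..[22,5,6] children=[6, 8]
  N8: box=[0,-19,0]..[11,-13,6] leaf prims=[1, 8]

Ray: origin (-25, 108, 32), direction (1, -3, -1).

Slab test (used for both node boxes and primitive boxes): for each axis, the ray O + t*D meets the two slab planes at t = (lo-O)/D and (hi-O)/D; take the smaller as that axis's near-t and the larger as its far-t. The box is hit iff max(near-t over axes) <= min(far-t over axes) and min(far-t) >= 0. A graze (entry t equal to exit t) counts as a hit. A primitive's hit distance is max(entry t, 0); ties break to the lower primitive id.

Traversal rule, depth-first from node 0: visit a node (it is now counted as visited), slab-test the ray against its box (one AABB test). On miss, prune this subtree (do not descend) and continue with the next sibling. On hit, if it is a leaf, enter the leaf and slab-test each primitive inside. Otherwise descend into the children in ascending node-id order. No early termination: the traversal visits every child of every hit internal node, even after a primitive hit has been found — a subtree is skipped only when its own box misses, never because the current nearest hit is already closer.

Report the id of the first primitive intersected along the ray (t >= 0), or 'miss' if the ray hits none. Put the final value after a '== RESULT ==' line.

Walk:
N0 x:[7,47] y:[89/3,128/3] z:[10,52] -> hit [89/3,128/3], descend [1, 2, 4, 7]
  N1 x:[23,28] y:[113/3,128/3] z:[10,28] -> miss, prune
  N2 x:[26,41] y:[91/3,39] z:[13,27] -> miss, prune
  N4 x:[7,30] y:[89/3,125/3] z:[25,48] -> hit [89/3,30] leaf, test {P4(miss), P5(miss), P9(miss)}
  N7 x:[25,47] y:[103/3,127/3] z:[26,52] -> hit [103/3,127/3], descend [6, 8]
    N6 x:[35,47] y:[103/3,113/3] z:[33,52] -> hit [35,113/3] leaf, test {P11(miss), P12@t=35}
    N8 x:[25,36] y:[121/3,127/3] z:[26,32] -> miss, prune

Summary -> nodes [0, 1, 2, 4, 7, 6, 8]; box-tests=7; leaf-entries=2; first=P12

== RESULT ==
12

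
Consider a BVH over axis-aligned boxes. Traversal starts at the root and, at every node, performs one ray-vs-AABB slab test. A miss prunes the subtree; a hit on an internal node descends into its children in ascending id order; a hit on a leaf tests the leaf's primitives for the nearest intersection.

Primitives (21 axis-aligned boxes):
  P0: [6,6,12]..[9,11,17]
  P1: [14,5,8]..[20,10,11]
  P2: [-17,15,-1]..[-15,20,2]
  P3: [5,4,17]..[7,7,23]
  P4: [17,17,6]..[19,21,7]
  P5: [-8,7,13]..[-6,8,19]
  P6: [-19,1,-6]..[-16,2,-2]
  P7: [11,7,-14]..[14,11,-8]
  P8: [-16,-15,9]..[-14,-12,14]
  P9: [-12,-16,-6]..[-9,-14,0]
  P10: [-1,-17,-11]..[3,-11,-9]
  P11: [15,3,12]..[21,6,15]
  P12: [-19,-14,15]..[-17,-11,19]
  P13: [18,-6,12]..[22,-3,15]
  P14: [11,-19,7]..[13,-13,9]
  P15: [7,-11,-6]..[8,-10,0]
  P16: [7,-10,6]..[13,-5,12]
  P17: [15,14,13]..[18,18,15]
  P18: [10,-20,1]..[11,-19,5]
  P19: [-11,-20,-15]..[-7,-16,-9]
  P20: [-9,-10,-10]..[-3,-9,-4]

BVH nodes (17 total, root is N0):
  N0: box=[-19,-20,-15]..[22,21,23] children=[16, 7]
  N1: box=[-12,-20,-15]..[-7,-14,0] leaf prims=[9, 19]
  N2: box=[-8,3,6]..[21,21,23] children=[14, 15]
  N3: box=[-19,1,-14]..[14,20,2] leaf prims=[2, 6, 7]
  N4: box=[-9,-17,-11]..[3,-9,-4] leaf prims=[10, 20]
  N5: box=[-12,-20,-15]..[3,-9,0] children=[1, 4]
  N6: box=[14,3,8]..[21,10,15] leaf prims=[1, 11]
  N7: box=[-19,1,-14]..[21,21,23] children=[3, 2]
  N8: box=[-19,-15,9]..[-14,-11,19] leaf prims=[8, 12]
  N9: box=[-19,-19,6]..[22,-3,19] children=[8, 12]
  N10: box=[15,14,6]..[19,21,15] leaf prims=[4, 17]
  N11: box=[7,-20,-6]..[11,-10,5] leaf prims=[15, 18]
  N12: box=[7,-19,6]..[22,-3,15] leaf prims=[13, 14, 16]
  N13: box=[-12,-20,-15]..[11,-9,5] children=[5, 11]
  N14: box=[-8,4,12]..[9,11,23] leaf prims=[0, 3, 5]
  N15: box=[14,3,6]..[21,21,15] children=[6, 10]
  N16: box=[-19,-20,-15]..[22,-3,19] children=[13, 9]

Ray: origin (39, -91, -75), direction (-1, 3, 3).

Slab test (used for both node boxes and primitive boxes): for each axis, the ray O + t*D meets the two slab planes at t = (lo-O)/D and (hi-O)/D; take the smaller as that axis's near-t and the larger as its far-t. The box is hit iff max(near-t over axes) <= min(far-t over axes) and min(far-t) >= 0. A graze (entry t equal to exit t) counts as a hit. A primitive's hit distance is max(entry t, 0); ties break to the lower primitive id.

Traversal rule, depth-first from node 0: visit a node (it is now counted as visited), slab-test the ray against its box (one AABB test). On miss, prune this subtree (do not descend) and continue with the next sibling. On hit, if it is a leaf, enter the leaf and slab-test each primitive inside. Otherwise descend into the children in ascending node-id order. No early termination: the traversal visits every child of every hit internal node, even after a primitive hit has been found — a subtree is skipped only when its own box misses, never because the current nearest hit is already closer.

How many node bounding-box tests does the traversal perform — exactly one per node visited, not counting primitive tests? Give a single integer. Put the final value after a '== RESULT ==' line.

Traverse from the root:
N0 x:[17,58] y:[71/3,112/3] z:[20,98/3] -> hit [71/3,98/3], descend [7, 16]
  N7 x:[18,58] y:[92/3,112/3] z:[61/3,98/3] -> hit [92/3,98/3], descend [2, 3]
    N2 x:[18,47] y:[94/3,112/3] z:[27,98/3] -> hit [94/3,98/3], descend [14, 15]
      N14 x:[30,47] y:[95/3,34] z:[29,98/3] -> hit [95/3,98/3] leaf, test {P0(miss), P3@t=32, P5(miss)}
      N15 x:[18,25] y:[94/3,112/3] z:[27,30] -> miss, prune
    N3 x:[25,58] y:[92/3,37] z:[61/3,77/3] -> miss, prune
  N16 x:[17,58] y:[71/3,88/3] z:[20,94/3] -> hit [71/3,88/3], descend [9, 13]
    N9 x:[17,58] y:[24,88/3] z:[27,94/3] -> hit [27,88/3], descend [8, 12]
      N8 x:[53,58] y:[76/3,80/3] z:[28,94/3] -> miss, prune
      N12 x:[17,32] y:[24,88/3] z:[27,30] -> hit [27,88/3] leaf, test {P13(miss), P14(miss), P16@t=27}
    N13 x:[28,51] y:[71/3,82/3] z:[20,80/3] -> miss, prune

11 AABB tests over nodes [0, 7, 2, 14, 15, 3, 16, 9, 8, 12, 13]; 2 leaves entered; closest P16.

== RESULT ==
11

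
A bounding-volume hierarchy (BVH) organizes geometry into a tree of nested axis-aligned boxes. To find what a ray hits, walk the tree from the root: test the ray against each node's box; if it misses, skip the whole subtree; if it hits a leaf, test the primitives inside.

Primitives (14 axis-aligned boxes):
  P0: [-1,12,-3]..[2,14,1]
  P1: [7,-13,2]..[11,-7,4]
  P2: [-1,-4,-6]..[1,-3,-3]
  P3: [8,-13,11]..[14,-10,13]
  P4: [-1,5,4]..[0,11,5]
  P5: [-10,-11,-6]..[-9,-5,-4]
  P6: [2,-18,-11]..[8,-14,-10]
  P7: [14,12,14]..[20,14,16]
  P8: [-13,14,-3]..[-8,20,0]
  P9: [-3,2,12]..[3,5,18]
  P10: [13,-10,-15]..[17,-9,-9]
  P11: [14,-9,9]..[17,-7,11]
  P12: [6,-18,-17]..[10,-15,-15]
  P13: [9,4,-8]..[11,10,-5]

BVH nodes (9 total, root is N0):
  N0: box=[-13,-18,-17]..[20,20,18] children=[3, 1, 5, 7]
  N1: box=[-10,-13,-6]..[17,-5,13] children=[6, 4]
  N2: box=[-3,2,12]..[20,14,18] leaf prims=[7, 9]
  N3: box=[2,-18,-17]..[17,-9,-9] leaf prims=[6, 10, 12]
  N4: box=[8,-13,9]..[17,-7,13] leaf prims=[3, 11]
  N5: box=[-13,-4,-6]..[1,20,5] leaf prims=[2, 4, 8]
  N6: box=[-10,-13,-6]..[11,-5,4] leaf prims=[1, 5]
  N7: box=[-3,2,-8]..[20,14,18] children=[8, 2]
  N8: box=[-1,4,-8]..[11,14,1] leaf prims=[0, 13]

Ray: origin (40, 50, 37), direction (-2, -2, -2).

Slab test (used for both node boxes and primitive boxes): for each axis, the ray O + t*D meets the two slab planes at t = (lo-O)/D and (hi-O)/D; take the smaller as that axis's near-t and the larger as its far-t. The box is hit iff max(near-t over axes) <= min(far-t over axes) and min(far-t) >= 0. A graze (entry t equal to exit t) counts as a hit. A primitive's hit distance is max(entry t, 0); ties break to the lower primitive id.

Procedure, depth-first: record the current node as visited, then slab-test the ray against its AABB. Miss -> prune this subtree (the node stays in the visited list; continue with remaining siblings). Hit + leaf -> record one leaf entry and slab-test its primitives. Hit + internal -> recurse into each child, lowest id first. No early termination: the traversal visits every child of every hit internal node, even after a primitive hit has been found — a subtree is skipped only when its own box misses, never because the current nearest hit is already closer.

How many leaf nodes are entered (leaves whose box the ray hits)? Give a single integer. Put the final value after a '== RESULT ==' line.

Traverse from the root:
N0 x:[10,53/2] y:[15,34] z:[19/2,27] -> hit [15,53/2], descend [1, 3, 5, 7]
  N1 x:[23/2,25] y:[55/2,63/2] z:[12,43/2] -> miss, prune
  N3 x:[23/2,19] y:[59/2,34] z:[23,27] -> miss, prune
  N5 x:[39/2,53/2] y:[15,27] z:[16,43/2] -> hit [39/2,43/2] leaf, test {P2(miss), P4(miss), P8(miss)}
  N7 x:[10,43/2] y:[18,24] z:[19/2,45/2] -> hit [18,43/2], descend [2, 8]
    N2 x:[10,43/2] y:[18,24] z:[19/2,25/2] -> miss, prune
    N8 x:[29/2,41/2] y:[18,23] z:[18,45/2] -> hit [18,41/2] leaf, test {P0@t=19, P13(miss)}

Summary -> nodes [0, 1, 3, 5, 7, 2, 8]; box-tests=7; leaf-entries=2; first=P0

== RESULT ==
2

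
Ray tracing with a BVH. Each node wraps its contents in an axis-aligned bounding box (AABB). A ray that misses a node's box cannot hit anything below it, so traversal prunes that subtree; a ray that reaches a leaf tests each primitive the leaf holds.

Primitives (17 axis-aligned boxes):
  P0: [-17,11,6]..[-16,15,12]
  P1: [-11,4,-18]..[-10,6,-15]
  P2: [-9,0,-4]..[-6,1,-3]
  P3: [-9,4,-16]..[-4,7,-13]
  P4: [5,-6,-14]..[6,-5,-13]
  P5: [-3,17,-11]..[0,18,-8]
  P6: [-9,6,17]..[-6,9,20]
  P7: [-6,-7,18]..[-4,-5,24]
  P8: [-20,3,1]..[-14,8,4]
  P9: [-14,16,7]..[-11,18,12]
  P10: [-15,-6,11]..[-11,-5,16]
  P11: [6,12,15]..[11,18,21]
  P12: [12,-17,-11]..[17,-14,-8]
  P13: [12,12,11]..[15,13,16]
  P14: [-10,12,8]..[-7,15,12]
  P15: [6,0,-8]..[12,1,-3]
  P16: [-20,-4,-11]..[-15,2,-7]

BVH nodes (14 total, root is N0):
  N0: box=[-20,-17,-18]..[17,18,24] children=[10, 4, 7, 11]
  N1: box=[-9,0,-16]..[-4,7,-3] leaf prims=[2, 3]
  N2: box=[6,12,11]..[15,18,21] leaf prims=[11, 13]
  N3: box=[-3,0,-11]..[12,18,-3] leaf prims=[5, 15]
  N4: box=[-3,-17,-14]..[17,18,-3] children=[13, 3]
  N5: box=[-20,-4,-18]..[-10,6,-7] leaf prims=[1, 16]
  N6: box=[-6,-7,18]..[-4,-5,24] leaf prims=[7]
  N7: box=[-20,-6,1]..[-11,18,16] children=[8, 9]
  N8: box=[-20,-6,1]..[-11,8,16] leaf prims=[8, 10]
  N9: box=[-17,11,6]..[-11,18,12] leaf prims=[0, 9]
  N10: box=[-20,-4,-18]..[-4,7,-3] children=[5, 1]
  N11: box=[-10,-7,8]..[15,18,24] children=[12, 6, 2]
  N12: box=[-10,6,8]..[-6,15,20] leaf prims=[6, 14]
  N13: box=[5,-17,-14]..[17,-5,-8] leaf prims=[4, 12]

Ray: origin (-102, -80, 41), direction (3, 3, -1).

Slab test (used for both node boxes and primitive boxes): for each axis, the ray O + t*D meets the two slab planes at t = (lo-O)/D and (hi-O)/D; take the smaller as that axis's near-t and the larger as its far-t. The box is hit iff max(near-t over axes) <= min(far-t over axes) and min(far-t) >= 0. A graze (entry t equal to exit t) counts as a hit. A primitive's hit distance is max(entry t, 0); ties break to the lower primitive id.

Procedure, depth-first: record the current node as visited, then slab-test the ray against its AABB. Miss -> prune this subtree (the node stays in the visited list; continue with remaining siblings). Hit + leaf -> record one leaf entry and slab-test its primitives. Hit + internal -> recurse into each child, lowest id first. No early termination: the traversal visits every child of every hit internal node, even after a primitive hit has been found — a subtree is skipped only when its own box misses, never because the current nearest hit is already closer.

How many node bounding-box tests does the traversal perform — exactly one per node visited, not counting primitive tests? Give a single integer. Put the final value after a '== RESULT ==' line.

Trace the traversal:
N0 x:[82/3,119/3] y:[21,98/3] z:[17,59] -> hit [82/3,98/3], descend [4, 7, 10, 11]
  N4 x:[33,119/3] y:[21,98/3] z:[44,55] -> miss, prune
  N7 x:[82/3,91/3] y:[74/3,98/3] z:[25,40] -> hit [82/3,91/3], descend [8, 9]
    N8 x:[82/3,91/3] y:[74/3,88/3] z:[25,40] -> hit [82/3,88/3] leaf, test {P8(miss), P10(miss)}
    N9 x:[85/3,91/3] y:[91/3,98/3] z:[29,35] -> hit [91/3,91/3] leaf, test {P0(miss), P9(miss)}
  N10 x:[82/3,98/3] y:[76/3,29] z:[44,59] -> miss, prune
  N11 x:[92/3,39] y:[73/3,98/3] z:[17,33] -> hit [92/3,98/3], descend [2, 6, 12]
    N2 x:[36,39] y:[92/3,98/3] z:[20,30] -> miss, prune
    N6 x:[32,98/3] y:[73/3,25] z:[17,23] -> miss, prune
    N12 x:[92/3,32] y:[86/3,95/3] z:[21,33] -> hit [92/3,95/3] leaf, test {P6(miss), P14@t=92/3}

Visited [0, 4, 7, 8, 9, 10, 11, 2, 6, 12]. Tests: 10 box, 3 leaf. Nearest: P14.

== RESULT ==
10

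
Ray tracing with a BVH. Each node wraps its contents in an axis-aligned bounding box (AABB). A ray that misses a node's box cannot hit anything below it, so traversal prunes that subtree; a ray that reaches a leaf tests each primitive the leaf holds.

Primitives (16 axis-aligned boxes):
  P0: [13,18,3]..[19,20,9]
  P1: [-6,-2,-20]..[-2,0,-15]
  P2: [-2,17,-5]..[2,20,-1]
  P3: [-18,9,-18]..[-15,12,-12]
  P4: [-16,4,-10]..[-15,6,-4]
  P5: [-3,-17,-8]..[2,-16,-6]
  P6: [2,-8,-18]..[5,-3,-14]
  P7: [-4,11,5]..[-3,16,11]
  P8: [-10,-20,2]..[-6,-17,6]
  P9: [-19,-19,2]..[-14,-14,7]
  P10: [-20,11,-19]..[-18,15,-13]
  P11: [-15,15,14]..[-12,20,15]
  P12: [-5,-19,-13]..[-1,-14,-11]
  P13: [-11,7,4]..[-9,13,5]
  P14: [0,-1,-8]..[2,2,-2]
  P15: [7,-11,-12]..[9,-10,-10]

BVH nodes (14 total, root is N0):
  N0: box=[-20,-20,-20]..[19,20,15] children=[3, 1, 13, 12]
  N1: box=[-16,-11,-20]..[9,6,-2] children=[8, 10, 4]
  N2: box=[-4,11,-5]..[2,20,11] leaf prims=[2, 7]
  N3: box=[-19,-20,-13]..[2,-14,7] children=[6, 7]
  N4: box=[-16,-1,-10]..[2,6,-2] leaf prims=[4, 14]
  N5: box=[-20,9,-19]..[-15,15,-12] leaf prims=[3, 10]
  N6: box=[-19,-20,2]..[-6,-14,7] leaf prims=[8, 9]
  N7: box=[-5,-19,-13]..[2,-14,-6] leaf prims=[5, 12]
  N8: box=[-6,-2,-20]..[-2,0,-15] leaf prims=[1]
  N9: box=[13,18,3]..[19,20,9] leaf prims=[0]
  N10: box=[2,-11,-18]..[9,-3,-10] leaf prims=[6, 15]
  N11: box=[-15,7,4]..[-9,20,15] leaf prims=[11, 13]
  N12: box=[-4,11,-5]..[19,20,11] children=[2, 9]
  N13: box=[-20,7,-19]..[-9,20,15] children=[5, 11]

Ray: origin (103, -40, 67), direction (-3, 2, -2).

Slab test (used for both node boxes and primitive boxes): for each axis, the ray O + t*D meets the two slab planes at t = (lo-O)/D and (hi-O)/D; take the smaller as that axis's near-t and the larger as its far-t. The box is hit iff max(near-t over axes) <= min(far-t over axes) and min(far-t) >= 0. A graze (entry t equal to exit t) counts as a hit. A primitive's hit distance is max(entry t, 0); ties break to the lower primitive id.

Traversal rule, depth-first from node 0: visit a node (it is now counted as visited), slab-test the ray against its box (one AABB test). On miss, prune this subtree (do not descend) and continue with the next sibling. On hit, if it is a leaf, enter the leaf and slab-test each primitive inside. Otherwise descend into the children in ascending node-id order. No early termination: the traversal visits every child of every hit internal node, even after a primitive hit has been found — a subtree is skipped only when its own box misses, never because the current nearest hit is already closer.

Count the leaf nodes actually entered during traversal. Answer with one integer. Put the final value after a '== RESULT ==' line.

Traverse from the root:
N0 x:[28,41] y:[10,30] z:[26,87/2] -> hit [28,30], descend [1, 3, 12, 13]
  N1 x:[94/3,119/3] y:[29/2,23] z:[69/2,87/2] -> miss, prune
  N3 x:[101/3,122/3] y:[10,13] z:[30,40] -> miss, prune
  N12 x:[28,107/3] y:[51/2,30] z:[28,36] -> hit [28,30], descend [2, 9]
    N2 x:[101/3,107/3] y:[51/2,30] z:[28,36] -> miss, prune
    N9 x:[28,30] y:[29,30] z:[29,32] -> hit [29,30] leaf, test {P0@t=29}
  N13 x:[112/3,41] y:[47/2,30] z:[26,43] -> miss, prune

Summary -> nodes [0, 1, 3, 12, 2, 9, 13]; box-tests=7; leaf-entries=1; first=P0

== RESULT ==
1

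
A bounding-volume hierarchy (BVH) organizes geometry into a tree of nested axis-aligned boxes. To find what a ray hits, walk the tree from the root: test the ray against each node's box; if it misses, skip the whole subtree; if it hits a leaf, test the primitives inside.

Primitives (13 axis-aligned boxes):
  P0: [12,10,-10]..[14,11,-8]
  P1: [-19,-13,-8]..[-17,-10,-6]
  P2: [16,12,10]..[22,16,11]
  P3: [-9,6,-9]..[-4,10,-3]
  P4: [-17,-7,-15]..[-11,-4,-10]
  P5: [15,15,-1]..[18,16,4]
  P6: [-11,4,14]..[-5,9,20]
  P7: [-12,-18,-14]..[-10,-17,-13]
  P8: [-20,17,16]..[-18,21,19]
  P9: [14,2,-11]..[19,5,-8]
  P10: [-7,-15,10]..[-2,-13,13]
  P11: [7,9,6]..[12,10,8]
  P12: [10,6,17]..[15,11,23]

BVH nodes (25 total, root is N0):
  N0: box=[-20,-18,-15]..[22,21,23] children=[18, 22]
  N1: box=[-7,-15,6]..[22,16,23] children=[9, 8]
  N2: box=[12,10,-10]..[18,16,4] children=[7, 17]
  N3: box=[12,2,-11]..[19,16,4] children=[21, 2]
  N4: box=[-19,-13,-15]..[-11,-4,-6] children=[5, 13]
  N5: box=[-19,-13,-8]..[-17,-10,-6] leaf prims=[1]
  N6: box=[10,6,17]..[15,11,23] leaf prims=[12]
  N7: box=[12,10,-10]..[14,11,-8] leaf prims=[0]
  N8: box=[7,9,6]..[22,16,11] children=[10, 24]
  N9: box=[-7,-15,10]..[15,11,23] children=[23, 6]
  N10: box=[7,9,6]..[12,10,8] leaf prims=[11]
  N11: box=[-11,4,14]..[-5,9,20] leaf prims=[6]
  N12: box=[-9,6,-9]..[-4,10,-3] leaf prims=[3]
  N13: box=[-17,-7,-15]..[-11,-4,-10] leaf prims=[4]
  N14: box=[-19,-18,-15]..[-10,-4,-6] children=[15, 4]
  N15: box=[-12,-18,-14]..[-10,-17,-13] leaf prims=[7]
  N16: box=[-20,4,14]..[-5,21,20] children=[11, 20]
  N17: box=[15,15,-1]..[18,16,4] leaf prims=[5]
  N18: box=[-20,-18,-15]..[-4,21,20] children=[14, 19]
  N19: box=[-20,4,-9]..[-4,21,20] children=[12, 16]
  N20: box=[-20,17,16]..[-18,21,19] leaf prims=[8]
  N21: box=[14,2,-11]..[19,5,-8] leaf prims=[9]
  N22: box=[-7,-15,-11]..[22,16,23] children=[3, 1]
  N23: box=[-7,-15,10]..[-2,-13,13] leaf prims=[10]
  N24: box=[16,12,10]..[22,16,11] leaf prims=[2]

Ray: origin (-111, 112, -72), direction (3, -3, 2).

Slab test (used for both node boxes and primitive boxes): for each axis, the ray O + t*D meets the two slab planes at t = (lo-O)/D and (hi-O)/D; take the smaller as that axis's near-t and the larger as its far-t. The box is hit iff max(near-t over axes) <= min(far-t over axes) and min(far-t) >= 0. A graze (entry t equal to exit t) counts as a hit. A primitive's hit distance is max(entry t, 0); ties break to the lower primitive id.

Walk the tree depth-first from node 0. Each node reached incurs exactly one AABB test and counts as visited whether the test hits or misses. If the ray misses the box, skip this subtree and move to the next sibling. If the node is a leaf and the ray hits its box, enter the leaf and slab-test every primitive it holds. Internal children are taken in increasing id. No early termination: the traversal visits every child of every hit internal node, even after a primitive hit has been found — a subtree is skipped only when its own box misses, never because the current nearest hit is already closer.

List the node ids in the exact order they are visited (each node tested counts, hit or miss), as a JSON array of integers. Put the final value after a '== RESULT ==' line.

Traverse from the root:
N0 x:[91/3,133/3] y:[91/3,130/3] z:[57/2,95/2] -> hit [91/3,130/3], descend [18, 22]
  N18 x:[91/3,107/3] y:[91/3,130/3] z:[57/2,46] -> hit [91/3,107/3], descend [14, 19]
    N14 x:[92/3,101/3] y:[116/3,130/3] z:[57/2,33] -> miss, prune
    N19 x:[91/3,107/3] y:[91/3,36] z:[63/2,46] -> hit [63/2,107/3], descend [12, 16]
      N12 x:[34,107/3] y:[34,106/3] z:[63/2,69/2] -> hit [34,69/2] leaf, test {P3@t=34}
      N16 x:[91/3,106/3] y:[91/3,36] z:[43,46] -> miss, prune
  N22 x:[104/3,133/3] y:[32,127/3] z:[61/2,95/2] -> hit [104/3,127/3], descend [1, 3]
    N1 x:[104/3,133/3] y:[32,127/3] z:[39,95/2] -> hit [39,127/3], descend [8, 9]
      N8 x:[118/3,133/3] y:[32,103/3] z:[39,83/2] -> miss, prune
      N9 x:[104/3,42] y:[101/3,127/3] z:[41,95/2] -> hit [41,42], descend [6, 23]
        N6 x:[121/3,42] y:[101/3,106/3] z:[89/2,95/2] -> miss, prune
        N23 x:[104/3,109/3] y:[125/3,127/3] z:[41,85/2] -> miss, prune
    N3 x:[41,130/3] y:[32,110/3] z:[61/2,38] -> miss, prune

13 AABB tests over nodes [0, 18, 14, 19, 12, 16, 22, 1, 8, 9, 6, 23, 3]; 1 leaf entered; closest P3.

== RESULT ==
[0, 18, 14, 19, 12, 16, 22, 1, 8, 9, 6, 23, 3]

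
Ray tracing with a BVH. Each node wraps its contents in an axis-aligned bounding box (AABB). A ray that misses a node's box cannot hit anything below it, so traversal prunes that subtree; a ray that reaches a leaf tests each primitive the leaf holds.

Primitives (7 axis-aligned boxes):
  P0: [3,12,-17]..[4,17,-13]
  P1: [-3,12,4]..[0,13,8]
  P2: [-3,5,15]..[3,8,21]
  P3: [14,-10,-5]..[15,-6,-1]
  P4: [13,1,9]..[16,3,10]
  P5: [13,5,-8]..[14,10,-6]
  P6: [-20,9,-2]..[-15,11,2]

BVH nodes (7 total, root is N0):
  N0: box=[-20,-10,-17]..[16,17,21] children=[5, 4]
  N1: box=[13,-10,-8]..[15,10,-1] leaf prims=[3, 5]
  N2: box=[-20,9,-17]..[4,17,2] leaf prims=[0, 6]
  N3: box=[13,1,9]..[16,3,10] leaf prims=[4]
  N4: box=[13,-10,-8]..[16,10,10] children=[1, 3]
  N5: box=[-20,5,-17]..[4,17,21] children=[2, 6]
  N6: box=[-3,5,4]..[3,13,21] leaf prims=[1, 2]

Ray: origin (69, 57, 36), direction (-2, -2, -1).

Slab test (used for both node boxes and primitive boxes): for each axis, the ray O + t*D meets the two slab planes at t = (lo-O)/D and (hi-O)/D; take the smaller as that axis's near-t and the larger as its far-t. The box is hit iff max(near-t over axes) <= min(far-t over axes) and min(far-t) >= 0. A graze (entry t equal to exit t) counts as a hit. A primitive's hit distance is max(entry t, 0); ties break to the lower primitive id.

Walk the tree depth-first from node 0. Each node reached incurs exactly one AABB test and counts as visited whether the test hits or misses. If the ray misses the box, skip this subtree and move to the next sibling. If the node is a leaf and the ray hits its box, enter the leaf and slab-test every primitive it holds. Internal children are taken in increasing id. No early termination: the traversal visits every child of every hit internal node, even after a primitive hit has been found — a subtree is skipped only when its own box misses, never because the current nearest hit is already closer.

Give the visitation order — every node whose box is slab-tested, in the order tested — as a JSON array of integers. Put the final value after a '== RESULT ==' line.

Trace the traversal:
N0 x:[53/2,89/2] y:[20,67/2] z:[15,53] -> hit [53/2,67/2], descend [4, 5]
  N4 x:[53/2,28] y:[47/2,67/2] z:[26,44] -> hit [53/2,28], descend [1, 3]
    N1 x:[27,28] y:[47/2,67/2] z:[37,44] -> miss, prune
    N3 x:[53/2,28] y:[27,28] z:[26,27] -> hit [27,27] leaf, test {P4@t=27}
  N5 x:[65/2,89/2] y:[20,26] z:[15,53] -> miss, prune

order=[0, 4, 1, 3, 5]  |boxes|=5  |leaves|=1  hit=P4

== RESULT ==
[0, 4, 1, 3, 5]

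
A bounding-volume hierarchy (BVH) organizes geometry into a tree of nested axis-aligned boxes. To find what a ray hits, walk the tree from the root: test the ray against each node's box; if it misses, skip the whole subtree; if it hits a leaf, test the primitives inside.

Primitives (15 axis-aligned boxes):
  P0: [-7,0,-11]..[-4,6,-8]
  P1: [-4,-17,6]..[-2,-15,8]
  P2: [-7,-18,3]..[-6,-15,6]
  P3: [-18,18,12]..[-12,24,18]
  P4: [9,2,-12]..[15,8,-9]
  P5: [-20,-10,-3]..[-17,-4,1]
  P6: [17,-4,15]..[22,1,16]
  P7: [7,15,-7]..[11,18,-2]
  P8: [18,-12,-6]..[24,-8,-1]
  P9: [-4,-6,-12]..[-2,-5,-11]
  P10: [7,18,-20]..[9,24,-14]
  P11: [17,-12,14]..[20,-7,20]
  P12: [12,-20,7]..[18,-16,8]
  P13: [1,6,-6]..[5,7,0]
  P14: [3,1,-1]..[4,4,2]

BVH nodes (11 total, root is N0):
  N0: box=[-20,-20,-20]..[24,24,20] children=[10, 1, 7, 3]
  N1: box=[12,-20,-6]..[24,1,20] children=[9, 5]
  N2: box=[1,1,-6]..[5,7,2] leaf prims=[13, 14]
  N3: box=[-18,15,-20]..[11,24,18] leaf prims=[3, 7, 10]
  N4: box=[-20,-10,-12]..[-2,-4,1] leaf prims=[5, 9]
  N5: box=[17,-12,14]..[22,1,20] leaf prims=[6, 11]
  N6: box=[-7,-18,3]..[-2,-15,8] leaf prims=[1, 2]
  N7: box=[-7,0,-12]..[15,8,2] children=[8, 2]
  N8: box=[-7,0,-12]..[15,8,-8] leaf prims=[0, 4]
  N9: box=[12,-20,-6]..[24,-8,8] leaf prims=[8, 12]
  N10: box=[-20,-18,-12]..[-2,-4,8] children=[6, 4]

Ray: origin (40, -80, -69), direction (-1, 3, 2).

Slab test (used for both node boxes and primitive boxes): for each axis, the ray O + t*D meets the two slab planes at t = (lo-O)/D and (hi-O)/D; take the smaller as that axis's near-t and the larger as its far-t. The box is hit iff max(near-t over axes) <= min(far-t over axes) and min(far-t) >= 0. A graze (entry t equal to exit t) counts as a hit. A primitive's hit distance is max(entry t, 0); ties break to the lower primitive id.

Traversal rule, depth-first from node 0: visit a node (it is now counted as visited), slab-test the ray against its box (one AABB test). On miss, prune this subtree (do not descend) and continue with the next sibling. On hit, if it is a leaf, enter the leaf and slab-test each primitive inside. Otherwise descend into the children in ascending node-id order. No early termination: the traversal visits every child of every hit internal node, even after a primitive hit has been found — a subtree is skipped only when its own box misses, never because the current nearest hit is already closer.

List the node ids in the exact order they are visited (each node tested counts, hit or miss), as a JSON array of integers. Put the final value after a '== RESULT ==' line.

Walk:
N0 x:[16,60] y:[20,104/3] z:[49/2,89/2] -> hit [49/2,104/3], descend [1, 3, 7, 10]
  N1 x:[16,28] y:[20,27] z:[63/2,89/2] -> miss, prune
  N3 x:[29,58] y:[95/3,104/3] z:[49/2,87/2] -> hit [95/3,104/3] leaf, test {P3(miss), P7@t=95/3, P10(miss)}
  N7 x:[25,47] y:[80/3,88/3] z:[57/2,71/2] -> hit [57/2,88/3], descend [2, 8]
    N2 x:[35,39] y:[27,29] z:[63/2,71/2] -> miss, prune
    N8 x:[25,47] y:[80/3,88/3] z:[57/2,61/2] -> hit [57/2,88/3] leaf, test {P0(miss), P4@t=57/2}
  N10 x:[42,60] y:[62/3,76/3] z:[57/2,77/2] -> miss, prune

7 AABB tests over nodes [0, 1, 3, 7, 2, 8, 10]; 2 leaves entered; closest P4.

== RESULT ==
[0, 1, 3, 7, 2, 8, 10]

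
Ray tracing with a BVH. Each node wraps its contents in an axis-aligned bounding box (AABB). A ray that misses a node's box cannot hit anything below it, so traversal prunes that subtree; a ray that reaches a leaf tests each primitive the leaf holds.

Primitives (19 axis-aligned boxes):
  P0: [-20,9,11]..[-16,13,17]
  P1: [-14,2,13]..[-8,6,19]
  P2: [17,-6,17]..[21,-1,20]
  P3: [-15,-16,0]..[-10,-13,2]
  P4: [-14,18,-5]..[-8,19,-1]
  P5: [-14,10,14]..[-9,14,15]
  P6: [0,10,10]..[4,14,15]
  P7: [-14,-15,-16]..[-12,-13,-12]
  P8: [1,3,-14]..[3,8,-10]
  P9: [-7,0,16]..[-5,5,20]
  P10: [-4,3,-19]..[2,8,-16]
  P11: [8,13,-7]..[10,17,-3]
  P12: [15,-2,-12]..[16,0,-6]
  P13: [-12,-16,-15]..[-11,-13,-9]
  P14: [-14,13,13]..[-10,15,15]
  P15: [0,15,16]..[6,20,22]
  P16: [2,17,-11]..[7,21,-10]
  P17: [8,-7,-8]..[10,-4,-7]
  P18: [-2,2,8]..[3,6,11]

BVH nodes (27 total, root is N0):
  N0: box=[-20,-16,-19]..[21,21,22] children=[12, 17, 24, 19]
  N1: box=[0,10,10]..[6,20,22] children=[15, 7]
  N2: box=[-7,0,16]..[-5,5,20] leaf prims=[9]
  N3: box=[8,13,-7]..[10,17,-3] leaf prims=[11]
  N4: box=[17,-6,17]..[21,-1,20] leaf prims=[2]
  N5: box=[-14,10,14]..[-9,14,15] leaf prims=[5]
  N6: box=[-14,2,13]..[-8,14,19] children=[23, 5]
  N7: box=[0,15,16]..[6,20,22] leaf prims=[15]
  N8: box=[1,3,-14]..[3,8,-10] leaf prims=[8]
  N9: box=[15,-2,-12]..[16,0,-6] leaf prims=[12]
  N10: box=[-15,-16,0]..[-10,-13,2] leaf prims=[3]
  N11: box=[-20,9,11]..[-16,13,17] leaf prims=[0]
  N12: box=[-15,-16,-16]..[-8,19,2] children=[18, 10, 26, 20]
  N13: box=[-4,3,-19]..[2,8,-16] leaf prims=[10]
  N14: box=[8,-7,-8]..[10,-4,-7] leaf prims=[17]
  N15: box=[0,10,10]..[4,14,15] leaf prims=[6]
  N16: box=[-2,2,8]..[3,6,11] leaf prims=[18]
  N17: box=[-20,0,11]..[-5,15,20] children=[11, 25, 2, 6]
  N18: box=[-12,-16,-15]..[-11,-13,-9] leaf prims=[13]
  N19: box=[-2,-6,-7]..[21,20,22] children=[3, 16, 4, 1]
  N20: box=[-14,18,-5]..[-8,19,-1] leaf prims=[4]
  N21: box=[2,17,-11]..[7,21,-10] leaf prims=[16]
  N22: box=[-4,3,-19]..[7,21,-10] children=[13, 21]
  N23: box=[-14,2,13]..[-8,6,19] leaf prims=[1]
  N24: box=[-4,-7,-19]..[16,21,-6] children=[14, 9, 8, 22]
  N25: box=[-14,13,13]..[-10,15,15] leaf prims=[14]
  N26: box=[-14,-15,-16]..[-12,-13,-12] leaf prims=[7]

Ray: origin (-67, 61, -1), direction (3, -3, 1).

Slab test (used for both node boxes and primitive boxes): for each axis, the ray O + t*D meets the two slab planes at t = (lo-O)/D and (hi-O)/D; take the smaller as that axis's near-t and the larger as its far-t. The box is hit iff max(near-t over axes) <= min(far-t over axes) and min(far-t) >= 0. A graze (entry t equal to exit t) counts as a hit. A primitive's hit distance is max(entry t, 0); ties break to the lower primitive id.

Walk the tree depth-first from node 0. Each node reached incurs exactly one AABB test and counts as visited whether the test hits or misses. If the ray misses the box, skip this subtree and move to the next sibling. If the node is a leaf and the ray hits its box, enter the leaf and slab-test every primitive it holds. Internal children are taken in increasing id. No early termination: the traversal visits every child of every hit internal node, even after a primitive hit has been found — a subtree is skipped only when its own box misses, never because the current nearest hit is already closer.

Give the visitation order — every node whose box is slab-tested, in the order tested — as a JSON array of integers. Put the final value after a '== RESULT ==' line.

Walk:
N0 x:[47/3,88/3] y:[40/3,77/3] z:[-18,23] -> hit [47/3,23], descend [12, 17, 19, 24]
  N12 x:[52/3,59/3] y:[14,77/3] z:[-15,3] -> miss, prune
  N17 x:[47/3,62/3] y:[46/3,61/3] z:[12,21] -> hit [47/3,61/3], descend [2, 6, 11, 25]
    N2 x:[20,62/3] y:[56/3,61/3] z:[17,21] -> hit [20,61/3] leaf, test {P9@t=20}
    N6 x:[53/3,59/3] y:[47/3,59/3] z:[14,20] -> hit [53/3,59/3], descend [5, 23]
      N5 x:[53/3,58/3] y:[47/3,17] z:[15,16] -> miss, prune
      N23 x:[53/3,59/3] y:[55/3,59/3] z:[14,20] -> hit [55/3,59/3] leaf, test {P1@t=55/3}
    N11 x:[47/3,17] y:[16,52/3] z:[12,18] -> hit [16,17] leaf, test {P0@t=16}
    N25 x:[53/3,19] y:[46/3,16] z:[14,16] -> miss, prune
  N19 x:[65/3,88/3] y:[41/3,67/3] z:[-6,23] -> hit [65/3,67/3], descend [1, 3, 4, 16]
    N1 x:[67/3,73/3] y:[41/3,17] z:[11,23] -> miss, prune
    N3 x:[25,77/3] y:[44/3,16] z:[-6,-2] -> miss, prune
    N4 x:[28,88/3] y:[62/3,67/3] z:[18,21] -> miss, prune
    N16 x:[65/3,70/3] y:[55/3,59/3] z:[9,12] -> miss, prune
  N24 x:[21,83/3] y:[40/3,68/3] z:[-18,-5] -> miss, prune

Visited [0, 12, 17, 2, 6, 5, 23, 11, 25, 19, 1, 3, 4, 16, 24]. Tests: 15 box, 3 leaf. Nearest: P0.

== RESULT ==
[0, 12, 17, 2, 6, 5, 23, 11, 25, 19, 1, 3, 4, 16, 24]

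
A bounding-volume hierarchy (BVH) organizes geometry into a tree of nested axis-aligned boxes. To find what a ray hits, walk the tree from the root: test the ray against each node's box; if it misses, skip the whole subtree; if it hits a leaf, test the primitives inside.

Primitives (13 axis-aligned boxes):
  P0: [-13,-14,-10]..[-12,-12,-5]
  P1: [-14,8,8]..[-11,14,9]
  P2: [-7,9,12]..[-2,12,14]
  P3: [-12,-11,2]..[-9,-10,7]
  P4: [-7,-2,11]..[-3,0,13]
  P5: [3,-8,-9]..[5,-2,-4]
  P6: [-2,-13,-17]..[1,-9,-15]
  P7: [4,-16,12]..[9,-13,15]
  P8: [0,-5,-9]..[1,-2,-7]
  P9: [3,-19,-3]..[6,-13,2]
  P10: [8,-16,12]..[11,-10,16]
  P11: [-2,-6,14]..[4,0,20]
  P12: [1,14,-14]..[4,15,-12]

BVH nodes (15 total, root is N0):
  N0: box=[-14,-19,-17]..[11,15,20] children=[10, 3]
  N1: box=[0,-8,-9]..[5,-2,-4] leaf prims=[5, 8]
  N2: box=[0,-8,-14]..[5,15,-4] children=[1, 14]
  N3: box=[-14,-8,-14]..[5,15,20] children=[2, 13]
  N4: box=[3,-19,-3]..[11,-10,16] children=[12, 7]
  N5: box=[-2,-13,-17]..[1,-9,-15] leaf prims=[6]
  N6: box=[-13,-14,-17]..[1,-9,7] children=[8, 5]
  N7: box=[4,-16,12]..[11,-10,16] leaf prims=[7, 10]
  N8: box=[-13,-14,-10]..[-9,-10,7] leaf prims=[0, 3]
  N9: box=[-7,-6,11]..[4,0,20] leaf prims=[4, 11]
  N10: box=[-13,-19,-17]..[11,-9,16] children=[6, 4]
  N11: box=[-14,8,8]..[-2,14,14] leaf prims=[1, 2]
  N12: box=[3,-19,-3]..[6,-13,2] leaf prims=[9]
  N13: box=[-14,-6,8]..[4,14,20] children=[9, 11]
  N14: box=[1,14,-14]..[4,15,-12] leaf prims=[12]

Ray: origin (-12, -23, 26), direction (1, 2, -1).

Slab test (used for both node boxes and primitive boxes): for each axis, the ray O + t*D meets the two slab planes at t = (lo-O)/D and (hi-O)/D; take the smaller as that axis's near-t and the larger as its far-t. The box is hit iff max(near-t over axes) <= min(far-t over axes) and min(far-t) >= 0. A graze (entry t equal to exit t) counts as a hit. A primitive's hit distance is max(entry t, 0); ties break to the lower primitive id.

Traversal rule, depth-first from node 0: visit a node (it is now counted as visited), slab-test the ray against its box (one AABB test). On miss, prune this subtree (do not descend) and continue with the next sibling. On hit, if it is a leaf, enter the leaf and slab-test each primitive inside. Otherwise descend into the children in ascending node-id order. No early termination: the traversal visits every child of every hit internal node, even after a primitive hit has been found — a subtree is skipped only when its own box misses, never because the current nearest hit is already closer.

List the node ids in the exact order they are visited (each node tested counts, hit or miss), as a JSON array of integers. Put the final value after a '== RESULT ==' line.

Walk:
N0 x:[-2,23] y:[2,19] z:[6,43] -> hit [6,19], descend [3, 10]
  N3 x:[-2,17] y:[15/2,19] z:[6,40] -> hit [15/2,17], descend [2, 13]
    N2 x:[12,17] y:[15/2,19] z:[30,40] -> miss, prune
    N13 x:[-2,16] y:[17/2,37/2] z:[6,18] -> hit [17/2,16], descend [9, 11]
      N9 x:[5,16] y:[17/2,23/2] z:[6,15] -> hit [17/2,23/2] leaf, test {P4(miss), P11@t=10}
      N11 x:[-2,10] y:[31/2,37/2] z:[12,18] -> miss, prune
  N10 x:[-1,23] y:[2,7] z:[10,43] -> miss, prune

Summary -> nodes [0, 3, 2, 13, 9, 11, 10]; box-tests=7; leaf-entries=1; first=P11

== RESULT ==
[0, 3, 2, 13, 9, 11, 10]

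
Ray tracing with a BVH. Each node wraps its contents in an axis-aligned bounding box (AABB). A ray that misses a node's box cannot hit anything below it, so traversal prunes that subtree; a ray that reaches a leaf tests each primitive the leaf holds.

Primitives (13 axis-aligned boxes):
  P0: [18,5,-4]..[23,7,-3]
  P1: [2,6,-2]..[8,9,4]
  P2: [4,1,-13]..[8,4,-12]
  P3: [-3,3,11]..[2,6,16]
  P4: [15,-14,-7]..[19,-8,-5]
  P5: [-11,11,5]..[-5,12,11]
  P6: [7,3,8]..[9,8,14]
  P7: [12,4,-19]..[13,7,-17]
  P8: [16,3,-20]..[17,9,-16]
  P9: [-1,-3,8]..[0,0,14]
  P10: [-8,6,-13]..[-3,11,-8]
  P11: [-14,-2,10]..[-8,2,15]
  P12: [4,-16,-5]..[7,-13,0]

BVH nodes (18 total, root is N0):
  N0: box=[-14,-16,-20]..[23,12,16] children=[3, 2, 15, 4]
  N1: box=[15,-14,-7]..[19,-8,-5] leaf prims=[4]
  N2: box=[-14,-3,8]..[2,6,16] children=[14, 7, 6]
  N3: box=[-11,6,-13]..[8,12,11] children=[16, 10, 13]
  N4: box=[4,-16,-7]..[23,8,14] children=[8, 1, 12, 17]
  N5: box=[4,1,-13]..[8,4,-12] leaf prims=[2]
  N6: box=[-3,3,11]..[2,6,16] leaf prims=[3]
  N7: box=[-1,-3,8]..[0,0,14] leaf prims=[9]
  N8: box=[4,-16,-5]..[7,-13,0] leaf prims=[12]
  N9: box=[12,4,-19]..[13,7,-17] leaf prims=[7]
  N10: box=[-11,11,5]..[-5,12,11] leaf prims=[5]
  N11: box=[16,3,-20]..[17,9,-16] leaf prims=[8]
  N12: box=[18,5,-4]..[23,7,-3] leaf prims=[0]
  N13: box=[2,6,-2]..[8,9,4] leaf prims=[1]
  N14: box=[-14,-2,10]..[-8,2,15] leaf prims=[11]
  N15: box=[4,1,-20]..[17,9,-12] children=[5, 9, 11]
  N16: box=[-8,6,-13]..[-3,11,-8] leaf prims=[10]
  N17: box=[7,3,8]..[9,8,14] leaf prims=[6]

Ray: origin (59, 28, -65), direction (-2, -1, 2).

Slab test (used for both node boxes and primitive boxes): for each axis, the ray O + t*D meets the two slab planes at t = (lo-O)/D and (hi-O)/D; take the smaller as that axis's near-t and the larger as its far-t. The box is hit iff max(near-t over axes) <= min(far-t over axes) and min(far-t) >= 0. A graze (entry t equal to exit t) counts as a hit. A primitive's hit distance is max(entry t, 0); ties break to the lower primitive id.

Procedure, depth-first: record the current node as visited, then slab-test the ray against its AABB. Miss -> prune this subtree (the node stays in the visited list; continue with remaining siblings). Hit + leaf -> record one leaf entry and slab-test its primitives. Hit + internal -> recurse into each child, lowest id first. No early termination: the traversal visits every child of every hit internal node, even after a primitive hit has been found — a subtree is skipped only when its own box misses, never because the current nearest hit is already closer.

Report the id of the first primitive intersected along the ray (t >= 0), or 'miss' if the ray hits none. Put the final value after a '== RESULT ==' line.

Traverse from the root:
N0 x:[18,73/2] y:[16,44] z:[45/2,81/2] -> hit [45/2,73/2], descend [2, 3, 4, 15]
  N2 x:[57/2,73/2] y:[22,31] z:[73/2,81/2] -> miss, prune
  N3 x:[51/2,35] y:[16,22] z:[26,38] -> miss, prune
  N4 x:[18,55/2] y:[20,44] z:[29,79/2] -> miss, prune
  N15 x:[21,55/2] y:[19,27] z:[45/2,53/2] -> hit [45/2,53/2], descend [5, 9, 11]
    N5 x:[51/2,55/2] y:[24,27] z:[26,53/2] -> hit [26,53/2] leaf, test {P2@t=26}
    N9 x:[23,47/2] y:[21,24] z:[23,24] -> hit [23,47/2] leaf, test {P7@t=23}
    N11 x:[21,43/2] y:[19,25] z:[45/2,49/2] -> miss, prune

Visited [0, 2, 3, 4, 15, 5, 9, 11]. Tests: 8 box, 2 leaf. Nearest: P7.

== RESULT ==
7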